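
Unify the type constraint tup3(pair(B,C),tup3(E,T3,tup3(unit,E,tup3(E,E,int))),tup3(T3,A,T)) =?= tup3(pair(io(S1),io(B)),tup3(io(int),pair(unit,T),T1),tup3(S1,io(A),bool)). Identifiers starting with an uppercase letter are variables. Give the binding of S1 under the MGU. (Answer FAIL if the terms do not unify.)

FAIL

Decompose tup3/3: pair(B,C) =?= pair(io(S1),io(B)),  tup3(E,T3,tup3(unit,E,tup3(E,E,int))) =?= tup3(io(int),pair(unit,T),T1),  tup3(T3,A,T) =?= tup3(S1,io(A),bool).
Decompose pair/2: B =?= io(S1),  C =?= io(B).
Bind B := io(S1); substituting into the one remaining equation that mentions B gives: C =?= io(io(S1)).
Bind C := io(io(S1)); no other remaining equation mentions C.
Decompose tup3/3: E =?= io(int),  T3 =?= pair(unit,T),  tup3(unit,E,tup3(E,E,int)) =?= T1.
Bind E := io(int); substituting into the one remaining equation that mentions E gives: tup3(unit,io(int),tup3(io(int),io(int),int)) =?= T1.
Bind T3 := pair(unit,T); substituting into the one remaining equation that mentions T3 gives: tup3(pair(unit,T),A,T) =?= tup3(S1,io(A),bool).
Bind T1 := tup3(unit,io(int),tup3(io(int),io(int),int)); no other remaining equation mentions T1.
Decompose tup3/3: pair(unit,T) =?= S1,  A =?= io(A),  T =?= bool.
Bind S1 := pair(unit,T); no other remaining equation mentions S1. Substituting into the earlier bindings gives B := io(pair(unit,T)), C := io(io(pair(unit,T))).
Occurs check fails: A occurs in io(A); the equation A =?= io(A) has no finite solution.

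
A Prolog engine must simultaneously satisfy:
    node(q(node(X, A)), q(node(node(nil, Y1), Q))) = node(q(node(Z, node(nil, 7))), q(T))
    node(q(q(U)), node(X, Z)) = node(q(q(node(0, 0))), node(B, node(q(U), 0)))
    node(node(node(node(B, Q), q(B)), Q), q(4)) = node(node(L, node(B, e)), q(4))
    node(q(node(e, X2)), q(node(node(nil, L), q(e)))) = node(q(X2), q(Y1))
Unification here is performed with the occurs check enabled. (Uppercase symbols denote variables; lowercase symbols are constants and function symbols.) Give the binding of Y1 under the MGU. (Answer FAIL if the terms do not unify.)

FAIL

Decompose node/2: q(node(X, A)) = q(node(Z, node(nil, 7))),  q(node(node(nil, Y1), Q)) = q(T).
Decompose q/1: node(X, A) = node(Z, node(nil, 7)).
Decompose node/2: X = Z,  A = node(nil, 7).
Bind X := Z; substituting into the one remaining equation that mentions X gives: node(q(q(U)), node(Z, Z)) = node(q(q(node(0, 0))), node(B, node(q(U), 0))).
Bind A := node(nil, 7); no other remaining equation mentions A.
Decompose q/1: node(node(nil, Y1), Q) = T.
Bind T := node(node(nil, Y1), Q); no other remaining equation mentions T.
Decompose node/2: q(q(U)) = q(q(node(0, 0))),  node(Z, Z) = node(B, node(q(U), 0)).
Decompose q/1: q(U) = q(node(0, 0)).
Decompose q/1: U = node(0, 0).
Bind U := node(0, 0); substituting into the one remaining equation that mentions U gives: node(Z, Z) = node(B, node(q(node(0, 0)), 0)).
Decompose node/2: Z = B,  Z = node(q(node(0, 0)), 0).
Bind Z := B; substituting into the one remaining equation that mentions Z gives: B = node(q(node(0, 0)), 0). Substituting into the earlier binding gives X := B.
Bind B := node(q(node(0, 0)), 0); substituting into the one remaining equation that mentions B gives: node(node(node(node(node(q(node(0, 0)), 0), Q), q(node(q(node(0, 0)), 0))), Q), q(4)) = node(node(L, node(node(q(node(0, 0)), 0), e)), q(4)). Substituting into the earlier bindings gives X := node(q(node(0, 0)), 0), Z := node(q(node(0, 0)), 0).
Decompose node/2: node(node(node(node(q(node(0, 0)), 0), Q), q(node(q(node(0, 0)), 0))), Q) = node(L, node(node(q(node(0, 0)), 0), e)),  q(4) = q(4).
Decompose node/2: node(node(node(q(node(0, 0)), 0), Q), q(node(q(node(0, 0)), 0))) = L,  Q = node(node(q(node(0, 0)), 0), e).
Bind L := node(node(node(q(node(0, 0)), 0), Q), q(node(q(node(0, 0)), 0))); substituting into the one remaining equation that mentions L gives: node(q(node(e, X2)), q(node(node(nil, node(node(node(q(node(0, 0)), 0), Q), q(node(q(node(0, 0)), 0)))), q(e)))) = node(q(X2), q(Y1)).
Bind Q := node(node(q(node(0, 0)), 0), e); substituting into the one remaining equation that mentions Q gives: node(q(node(e, X2)), q(node(node(nil, node(node(node(q(node(0, 0)), 0), node(node(q(node(0, 0)), 0), e)), q(node(q(node(0, 0)), 0)))), q(e)))) = node(q(X2), q(Y1)). Substituting into the earlier bindings gives T := node(node(nil, Y1), node(node(q(node(0, 0)), 0), e)), L := node(node(node(q(node(0, 0)), 0), node(node(q(node(0, 0)), 0), e)), q(node(q(node(0, 0)), 0))).
Delete trivial equation q(4) = q(4).
Decompose node/2: q(node(e, X2)) = q(X2),  q(node(node(nil, node(node(node(q(node(0, 0)), 0), node(node(q(node(0, 0)), 0), e)), q(node(q(node(0, 0)), 0)))), q(e))) = q(Y1).
Decompose q/1: node(e, X2) = X2.
Occurs check fails: X2 occurs in node(e, X2); the equation X2 = node(e, X2) has no finite solution.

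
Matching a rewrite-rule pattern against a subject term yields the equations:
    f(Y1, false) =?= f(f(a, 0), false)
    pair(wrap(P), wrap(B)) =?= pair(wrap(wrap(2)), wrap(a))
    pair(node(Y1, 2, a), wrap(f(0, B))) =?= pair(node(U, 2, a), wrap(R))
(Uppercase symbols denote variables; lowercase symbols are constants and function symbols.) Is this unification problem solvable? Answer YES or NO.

YES

Decompose f/2: Y1 =?= f(a, 0),  false =?= false.
Bind Y1 := f(a, 0); substituting into the one remaining equation that mentions Y1 gives: pair(node(f(a, 0), 2, a), wrap(f(0, B))) =?= pair(node(U, 2, a), wrap(R)).
Delete trivial equation false =?= false.
Decompose pair/2: wrap(P) =?= wrap(wrap(2)),  wrap(B) =?= wrap(a).
Decompose wrap/1: P =?= wrap(2).
Bind P := wrap(2); no other remaining equation mentions P.
Decompose wrap/1: B =?= a.
Bind B := a; substituting into the remaining equation gives: pair(node(f(a, 0), 2, a), wrap(f(0, a))) =?= pair(node(U, 2, a), wrap(R)).
Decompose pair/2: node(f(a, 0), 2, a) =?= node(U, 2, a),  wrap(f(0, a)) =?= wrap(R).
Decompose node/3: f(a, 0) =?= U,  2 =?= 2,  a =?= a.
Bind U := f(a, 0); no other remaining equation mentions U.
Delete trivial equation 2 =?= 2.
Delete trivial equation a =?= a.
Decompose wrap/1: f(0, a) =?= R.
Bind R := f(0, a).
No equations remain and no clash or occurs-check failure arose, so a unifier exists.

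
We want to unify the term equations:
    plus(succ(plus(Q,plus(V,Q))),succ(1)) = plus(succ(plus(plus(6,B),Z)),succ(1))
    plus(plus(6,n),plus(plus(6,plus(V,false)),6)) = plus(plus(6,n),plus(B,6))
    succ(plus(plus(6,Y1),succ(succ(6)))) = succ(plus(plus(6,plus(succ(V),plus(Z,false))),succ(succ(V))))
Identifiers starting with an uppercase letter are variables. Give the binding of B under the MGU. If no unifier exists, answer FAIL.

Decompose plus/2: succ(plus(Q,plus(V,Q))) = succ(plus(plus(6,B),Z)),  succ(1) = succ(1).
Decompose succ/1: plus(Q,plus(V,Q)) = plus(plus(6,B),Z).
Decompose plus/2: Q = plus(6,B),  plus(V,Q) = Z.
Bind Q := plus(6,B); substituting into the one remaining equation that mentions Q gives: plus(V,plus(6,B)) = Z.
Bind Z := plus(V,plus(6,B)); substituting into the one remaining equation that mentions Z gives: succ(plus(plus(6,Y1),succ(succ(6)))) = succ(plus(plus(6,plus(succ(V),plus(plus(V,plus(6,B)),false))),succ(succ(V)))).
Delete trivial equation succ(1) = succ(1).
Decompose plus/2: plus(6,n) = plus(6,n),  plus(plus(6,plus(V,false)),6) = plus(B,6).
Delete trivial equation plus(6,n) = plus(6,n).
Decompose plus/2: plus(6,plus(V,false)) = B,  6 = 6.
Bind B := plus(6,plus(V,false)); substituting into the one remaining equation that mentions B gives: succ(plus(plus(6,Y1),succ(succ(6)))) = succ(plus(plus(6,plus(succ(V),plus(plus(V,plus(6,plus(6,plus(V,false)))),false))),succ(succ(V)))). Substituting into the earlier bindings gives Q := plus(6,plus(6,plus(V,false))), Z := plus(V,plus(6,plus(6,plus(V,false)))).
Delete trivial equation 6 = 6.
Decompose succ/1: plus(plus(6,Y1),succ(succ(6))) = plus(plus(6,plus(succ(V),plus(plus(V,plus(6,plus(6,plus(V,false)))),false))),succ(succ(V))).
Decompose plus/2: plus(6,Y1) = plus(6,plus(succ(V),plus(plus(V,plus(6,plus(6,plus(V,false)))),false))),  succ(succ(6)) = succ(succ(V)).
Decompose plus/2: 6 = 6,  Y1 = plus(succ(V),plus(plus(V,plus(6,plus(6,plus(V,false)))),false)).
Delete trivial equation 6 = 6.
Bind Y1 := plus(succ(V),plus(plus(V,plus(6,plus(6,plus(V,false)))),false)); no other remaining equation mentions Y1.
Decompose succ/1: succ(6) = succ(V).
Decompose succ/1: 6 = V.
Bind V := 6. Substituting into the earlier bindings gives Q := plus(6,plus(6,plus(6,false))), Z := plus(6,plus(6,plus(6,plus(6,false)))), B := plus(6,plus(6,false)), Y1 := plus(succ(6),plus(plus(6,plus(6,plus(6,plus(6,false)))),false)).
MGU = { Q := plus(6,plus(6,plus(6,false))), Z := plus(6,plus(6,plus(6,plus(6,false)))), B := plus(6,plus(6,false)), Y1 := plus(succ(6),plus(plus(6,plus(6,plus(6,plus(6,false)))),false)), V := 6 }, so B := plus(6,plus(6,false)).

plus(6,plus(6,false))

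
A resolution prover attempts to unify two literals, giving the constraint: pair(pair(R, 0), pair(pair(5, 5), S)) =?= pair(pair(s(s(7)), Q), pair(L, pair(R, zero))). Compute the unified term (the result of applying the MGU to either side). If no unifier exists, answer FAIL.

pair(pair(s(s(7)), 0), pair(pair(5, 5), pair(s(s(7)), zero)))

Decompose pair/2: pair(R, 0) =?= pair(s(s(7)), Q),  pair(pair(5, 5), S) =?= pair(L, pair(R, zero)).
Decompose pair/2: R =?= s(s(7)),  0 =?= Q.
Bind R := s(s(7)); substituting into the one remaining equation that mentions R gives: pair(pair(5, 5), S) =?= pair(L, pair(s(s(7)), zero)).
Bind Q := 0; no other remaining equation mentions Q.
Decompose pair/2: pair(5, 5) =?= L,  S =?= pair(s(s(7)), zero).
Bind L := pair(5, 5); no other remaining equation mentions L.
Bind S := pair(s(s(7)), zero).
Applying the MGU to either side gives pair(pair(s(s(7)), 0), pair(pair(5, 5), pair(s(s(7)), zero))).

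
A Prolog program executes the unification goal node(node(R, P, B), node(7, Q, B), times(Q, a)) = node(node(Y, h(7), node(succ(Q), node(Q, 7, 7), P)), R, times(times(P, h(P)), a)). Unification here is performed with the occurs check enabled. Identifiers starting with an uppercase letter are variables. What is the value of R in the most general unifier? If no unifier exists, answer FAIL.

Decompose node/3: node(R, P, B) = node(Y, h(7), node(succ(Q), node(Q, 7, 7), P)),  node(7, Q, B) = R,  times(Q, a) = times(times(P, h(P)), a).
Decompose node/3: R = Y,  P = h(7),  B = node(succ(Q), node(Q, 7, 7), P).
Bind R := Y; substituting into the one remaining equation that mentions R gives: node(7, Q, B) = Y.
Bind P := h(7); substituting into the 2 remaining equations that mention P gives: B = node(succ(Q), node(Q, 7, 7), h(7)),  times(Q, a) = times(times(h(7), h(h(7))), a).
Bind B := node(succ(Q), node(Q, 7, 7), h(7)); substituting into the one remaining equation that mentions B gives: node(7, Q, node(succ(Q), node(Q, 7, 7), h(7))) = Y.
Bind Y := node(7, Q, node(succ(Q), node(Q, 7, 7), h(7))); no other remaining equation mentions Y. Substituting into the earlier binding gives R := node(7, Q, node(succ(Q), node(Q, 7, 7), h(7))).
Decompose times/2: Q = times(h(7), h(h(7))),  a = a.
Bind Q := times(h(7), h(h(7))); no other remaining equation mentions Q. Substituting into the earlier bindings gives R := node(7, times(h(7), h(h(7))), node(succ(times(h(7), h(h(7)))), node(times(h(7), h(h(7))), 7, 7), h(7))), B := node(succ(times(h(7), h(h(7)))), node(times(h(7), h(h(7))), 7, 7), h(7)), Y := node(7, times(h(7), h(h(7))), node(succ(times(h(7), h(h(7)))), node(times(h(7), h(h(7))), 7, 7), h(7))).
Delete trivial equation a = a.
MGU = { R ↦ node(7, times(h(7), h(h(7))), node(succ(times(h(7), h(h(7)))), node(times(h(7), h(h(7))), 7, 7), h(7))), P ↦ h(7), B ↦ node(succ(times(h(7), h(h(7)))), node(times(h(7), h(h(7))), 7, 7), h(7)), Y ↦ node(7, times(h(7), h(h(7))), node(succ(times(h(7), h(h(7)))), node(times(h(7), h(h(7))), 7, 7), h(7))), Q ↦ times(h(7), h(h(7))) }, so R ↦ node(7, times(h(7), h(h(7))), node(succ(times(h(7), h(h(7)))), node(times(h(7), h(h(7))), 7, 7), h(7))).

node(7, times(h(7), h(h(7))), node(succ(times(h(7), h(h(7)))), node(times(h(7), h(h(7))), 7, 7), h(7)))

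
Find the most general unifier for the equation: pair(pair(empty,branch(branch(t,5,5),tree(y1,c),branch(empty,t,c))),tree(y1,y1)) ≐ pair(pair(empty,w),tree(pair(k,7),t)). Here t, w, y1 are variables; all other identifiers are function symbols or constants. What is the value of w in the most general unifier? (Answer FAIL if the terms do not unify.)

Decompose pair/2: pair(empty,branch(branch(t,5,5),tree(y1,c),branch(empty,t,c))) ≐ pair(empty,w),  tree(y1,y1) ≐ tree(pair(k,7),t).
Decompose pair/2: empty ≐ empty,  branch(branch(t,5,5),tree(y1,c),branch(empty,t,c)) ≐ w.
Delete trivial equation empty ≐ empty.
Bind w := branch(branch(t,5,5),tree(y1,c),branch(empty,t,c)); no other remaining equation mentions w.
Decompose tree/2: y1 ≐ pair(k,7),  y1 ≐ t.
Bind y1 := pair(k,7); substituting into the remaining equation gives: pair(k,7) ≐ t. Substituting into the earlier binding gives w := branch(branch(t,5,5),tree(pair(k,7),c),branch(empty,t,c)).
Bind t := pair(k,7). Substituting into the earlier binding gives w := branch(branch(pair(k,7),5,5),tree(pair(k,7),c),branch(empty,pair(k,7),c)).
MGU = { w -> branch(branch(pair(k,7),5,5),tree(pair(k,7),c),branch(empty,pair(k,7),c)), y1 -> pair(k,7), t -> pair(k,7) }, so w -> branch(branch(pair(k,7),5,5),tree(pair(k,7),c),branch(empty,pair(k,7),c)).

branch(branch(pair(k,7),5,5),tree(pair(k,7),c),branch(empty,pair(k,7),c))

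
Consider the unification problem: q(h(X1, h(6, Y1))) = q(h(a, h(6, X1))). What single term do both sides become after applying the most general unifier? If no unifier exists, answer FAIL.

Decompose q/1: h(X1, h(6, Y1)) = h(a, h(6, X1)).
Decompose h/2: X1 = a,  h(6, Y1) = h(6, X1).
Bind X1 := a; substituting into the remaining equation gives: h(6, Y1) = h(6, a).
Decompose h/2: 6 = 6,  Y1 = a.
Delete trivial equation 6 = 6.
Bind Y1 := a.
Applying the MGU to either side gives q(h(a, h(6, a))).

q(h(a, h(6, a)))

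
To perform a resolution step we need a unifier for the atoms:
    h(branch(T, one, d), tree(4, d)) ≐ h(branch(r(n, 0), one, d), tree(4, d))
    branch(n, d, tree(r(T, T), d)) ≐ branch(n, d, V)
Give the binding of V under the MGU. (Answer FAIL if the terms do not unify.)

tree(r(r(n, 0), r(n, 0)), d)

Decompose h/2: branch(T, one, d) ≐ branch(r(n, 0), one, d),  tree(4, d) ≐ tree(4, d).
Decompose branch/3: T ≐ r(n, 0),  one ≐ one,  d ≐ d.
Bind T := r(n, 0); substituting into the one remaining equation that mentions T gives: branch(n, d, tree(r(r(n, 0), r(n, 0)), d)) ≐ branch(n, d, V).
Delete trivial equation one ≐ one.
Delete trivial equation d ≐ d.
Delete trivial equation tree(4, d) ≐ tree(4, d).
Decompose branch/3: n ≐ n,  d ≐ d,  tree(r(r(n, 0), r(n, 0)), d) ≐ V.
Delete trivial equation n ≐ n.
Delete trivial equation d ≐ d.
Bind V := tree(r(r(n, 0), r(n, 0)), d).
MGU = { T ↦ r(n, 0), V ↦ tree(r(r(n, 0), r(n, 0)), d) }, so V ↦ tree(r(r(n, 0), r(n, 0)), d).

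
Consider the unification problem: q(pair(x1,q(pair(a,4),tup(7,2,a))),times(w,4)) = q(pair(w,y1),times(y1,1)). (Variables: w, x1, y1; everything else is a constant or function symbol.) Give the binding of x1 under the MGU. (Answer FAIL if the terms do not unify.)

FAIL

Decompose q/2: pair(x1,q(pair(a,4),tup(7,2,a))) = pair(w,y1),  times(w,4) = times(y1,1).
Decompose pair/2: x1 = w,  q(pair(a,4),tup(7,2,a)) = y1.
Bind x1 := w; no other remaining equation mentions x1.
Bind y1 := q(pair(a,4),tup(7,2,a)); substituting into the remaining equation gives: times(w,4) = times(q(pair(a,4),tup(7,2,a)),1).
Decompose times/2: w = q(pair(a,4),tup(7,2,a)),  4 = 1.
Bind w := q(pair(a,4),tup(7,2,a)); no other remaining equation mentions w. Substituting into the earlier binding gives x1 := q(pair(a,4),tup(7,2,a)).
Clash: constants 4 and 1 differ; no unifier exists.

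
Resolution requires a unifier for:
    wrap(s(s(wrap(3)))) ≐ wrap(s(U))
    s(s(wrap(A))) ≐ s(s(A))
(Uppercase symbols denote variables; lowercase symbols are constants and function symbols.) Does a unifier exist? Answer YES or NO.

Decompose wrap/1: s(s(wrap(3))) ≐ s(U).
Decompose s/1: s(wrap(3)) ≐ U.
Bind U := s(wrap(3)); no other remaining equation mentions U.
Decompose s/1: s(wrap(A)) ≐ s(A).
Decompose s/1: wrap(A) ≐ A.
Occurs check fails: A occurs in wrap(A); the equation A ≐ wrap(A) has no finite solution.

NO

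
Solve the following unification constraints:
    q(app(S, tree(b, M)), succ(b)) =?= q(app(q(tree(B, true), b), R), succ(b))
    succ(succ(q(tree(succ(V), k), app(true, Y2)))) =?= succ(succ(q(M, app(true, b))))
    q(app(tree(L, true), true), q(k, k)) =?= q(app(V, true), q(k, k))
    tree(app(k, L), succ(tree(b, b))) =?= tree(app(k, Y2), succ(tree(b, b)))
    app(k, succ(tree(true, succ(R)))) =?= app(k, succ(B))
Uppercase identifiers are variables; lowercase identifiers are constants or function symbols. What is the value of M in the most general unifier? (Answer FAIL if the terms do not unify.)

Decompose q/2: app(S, tree(b, M)) =?= app(q(tree(B, true), b), R),  succ(b) =?= succ(b).
Decompose app/2: S =?= q(tree(B, true), b),  tree(b, M) =?= R.
Bind S := q(tree(B, true), b); no other remaining equation mentions S.
Bind R := tree(b, M); substituting into the one remaining equation that mentions R gives: app(k, succ(tree(true, succ(tree(b, M))))) =?= app(k, succ(B)).
Delete trivial equation succ(b) =?= succ(b).
Decompose succ/1: succ(q(tree(succ(V), k), app(true, Y2))) =?= succ(q(M, app(true, b))).
Decompose succ/1: q(tree(succ(V), k), app(true, Y2)) =?= q(M, app(true, b)).
Decompose q/2: tree(succ(V), k) =?= M,  app(true, Y2) =?= app(true, b).
Bind M := tree(succ(V), k); substituting into the one remaining equation that mentions M gives: app(k, succ(tree(true, succ(tree(b, tree(succ(V), k)))))) =?= app(k, succ(B)). Substituting into the earlier binding gives R := tree(b, tree(succ(V), k)).
Decompose app/2: true =?= true,  Y2 =?= b.
Delete trivial equation true =?= true.
Bind Y2 := b; substituting into the one remaining equation that mentions Y2 gives: tree(app(k, L), succ(tree(b, b))) =?= tree(app(k, b), succ(tree(b, b))).
Decompose q/2: app(tree(L, true), true) =?= app(V, true),  q(k, k) =?= q(k, k).
Decompose app/2: tree(L, true) =?= V,  true =?= true.
Bind V := tree(L, true); substituting into the one remaining equation that mentions V gives: app(k, succ(tree(true, succ(tree(b, tree(succ(tree(L, true)), k)))))) =?= app(k, succ(B)). Substituting into the earlier bindings gives R := tree(b, tree(succ(tree(L, true)), k)), M := tree(succ(tree(L, true)), k).
Delete trivial equation true =?= true.
Delete trivial equation q(k, k) =?= q(k, k).
Decompose tree/2: app(k, L) =?= app(k, b),  succ(tree(b, b)) =?= succ(tree(b, b)).
Decompose app/2: k =?= k,  L =?= b.
Delete trivial equation k =?= k.
Bind L := b; substituting into the one remaining equation that mentions L gives: app(k, succ(tree(true, succ(tree(b, tree(succ(tree(b, true)), k)))))) =?= app(k, succ(B)). Substituting into the earlier bindings gives R := tree(b, tree(succ(tree(b, true)), k)), M := tree(succ(tree(b, true)), k), V := tree(b, true).
Delete trivial equation succ(tree(b, b)) =?= succ(tree(b, b)).
Decompose app/2: k =?= k,  succ(tree(true, succ(tree(b, tree(succ(tree(b, true)), k))))) =?= succ(B).
Delete trivial equation k =?= k.
Decompose succ/1: tree(true, succ(tree(b, tree(succ(tree(b, true)), k)))) =?= B.
Bind B := tree(true, succ(tree(b, tree(succ(tree(b, true)), k)))). Substituting into the earlier binding gives S := q(tree(tree(true, succ(tree(b, tree(succ(tree(b, true)), k)))), true), b).
MGU = { S := q(tree(tree(true, succ(tree(b, tree(succ(tree(b, true)), k)))), true), b), R := tree(b, tree(succ(tree(b, true)), k)), M := tree(succ(tree(b, true)), k), Y2 := b, V := tree(b, true), L := b, B := tree(true, succ(tree(b, tree(succ(tree(b, true)), k)))) }, so M := tree(succ(tree(b, true)), k).

tree(succ(tree(b, true)), k)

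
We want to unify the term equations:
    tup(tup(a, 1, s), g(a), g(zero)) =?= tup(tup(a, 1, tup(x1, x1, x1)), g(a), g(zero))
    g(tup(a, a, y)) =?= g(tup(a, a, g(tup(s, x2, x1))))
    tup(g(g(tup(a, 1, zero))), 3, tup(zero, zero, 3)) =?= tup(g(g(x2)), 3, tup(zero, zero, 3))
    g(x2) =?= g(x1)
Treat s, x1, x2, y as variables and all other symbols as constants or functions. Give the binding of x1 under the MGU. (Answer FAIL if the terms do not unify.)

tup(a, 1, zero)

Decompose tup/3: tup(a, 1, s) =?= tup(a, 1, tup(x1, x1, x1)),  g(a) =?= g(a),  g(zero) =?= g(zero).
Decompose tup/3: a =?= a,  1 =?= 1,  s =?= tup(x1, x1, x1).
Delete trivial equation a =?= a.
Delete trivial equation 1 =?= 1.
Bind s := tup(x1, x1, x1); substituting into the one remaining equation that mentions s gives: g(tup(a, a, y)) =?= g(tup(a, a, g(tup(tup(x1, x1, x1), x2, x1)))).
Delete trivial equation g(a) =?= g(a).
Delete trivial equation g(zero) =?= g(zero).
Decompose g/1: tup(a, a, y) =?= tup(a, a, g(tup(tup(x1, x1, x1), x2, x1))).
Decompose tup/3: a =?= a,  a =?= a,  y =?= g(tup(tup(x1, x1, x1), x2, x1)).
Delete trivial equation a =?= a.
Delete trivial equation a =?= a.
Bind y := g(tup(tup(x1, x1, x1), x2, x1)); no other remaining equation mentions y.
Decompose tup/3: g(g(tup(a, 1, zero))) =?= g(g(x2)),  3 =?= 3,  tup(zero, zero, 3) =?= tup(zero, zero, 3).
Decompose g/1: g(tup(a, 1, zero)) =?= g(x2).
Decompose g/1: tup(a, 1, zero) =?= x2.
Bind x2 := tup(a, 1, zero); substituting into the one remaining equation that mentions x2 gives: g(tup(a, 1, zero)) =?= g(x1). Substituting into the earlier binding gives y := g(tup(tup(x1, x1, x1), tup(a, 1, zero), x1)).
Delete trivial equation 3 =?= 3.
Delete trivial equation tup(zero, zero, 3) =?= tup(zero, zero, 3).
Decompose g/1: tup(a, 1, zero) =?= x1.
Bind x1 := tup(a, 1, zero). Substituting into the earlier bindings gives s := tup(tup(a, 1, zero), tup(a, 1, zero), tup(a, 1, zero)), y := g(tup(tup(tup(a, 1, zero), tup(a, 1, zero), tup(a, 1, zero)), tup(a, 1, zero), tup(a, 1, zero))).
MGU = { s ↦ tup(tup(a, 1, zero), tup(a, 1, zero), tup(a, 1, zero)), y ↦ g(tup(tup(tup(a, 1, zero), tup(a, 1, zero), tup(a, 1, zero)), tup(a, 1, zero), tup(a, 1, zero))), x2 ↦ tup(a, 1, zero), x1 ↦ tup(a, 1, zero) }, so x1 ↦ tup(a, 1, zero).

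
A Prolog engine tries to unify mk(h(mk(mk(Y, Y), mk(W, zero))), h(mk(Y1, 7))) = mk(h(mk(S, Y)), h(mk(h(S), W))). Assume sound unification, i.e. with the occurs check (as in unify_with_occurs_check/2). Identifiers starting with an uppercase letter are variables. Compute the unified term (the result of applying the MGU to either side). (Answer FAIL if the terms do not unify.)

mk(h(mk(mk(mk(7, zero), mk(7, zero)), mk(7, zero))), h(mk(h(mk(mk(7, zero), mk(7, zero))), 7)))

Decompose mk/2: h(mk(mk(Y, Y), mk(W, zero))) = h(mk(S, Y)),  h(mk(Y1, 7)) = h(mk(h(S), W)).
Decompose h/1: mk(mk(Y, Y), mk(W, zero)) = mk(S, Y).
Decompose mk/2: mk(Y, Y) = S,  mk(W, zero) = Y.
Bind S := mk(Y, Y); substituting into the one remaining equation that mentions S gives: h(mk(Y1, 7)) = h(mk(h(mk(Y, Y)), W)).
Bind Y := mk(W, zero); substituting into the remaining equation gives: h(mk(Y1, 7)) = h(mk(h(mk(mk(W, zero), mk(W, zero))), W)). Substituting into the earlier binding gives S := mk(mk(W, zero), mk(W, zero)).
Decompose h/1: mk(Y1, 7) = mk(h(mk(mk(W, zero), mk(W, zero))), W).
Decompose mk/2: Y1 = h(mk(mk(W, zero), mk(W, zero))),  7 = W.
Bind Y1 := h(mk(mk(W, zero), mk(W, zero))); no other remaining equation mentions Y1.
Bind W := 7. Substituting into the earlier bindings gives S := mk(mk(7, zero), mk(7, zero)), Y := mk(7, zero), Y1 := h(mk(mk(7, zero), mk(7, zero))).
Applying the MGU to either side gives mk(h(mk(mk(mk(7, zero), mk(7, zero)), mk(7, zero))), h(mk(h(mk(mk(7, zero), mk(7, zero))), 7))).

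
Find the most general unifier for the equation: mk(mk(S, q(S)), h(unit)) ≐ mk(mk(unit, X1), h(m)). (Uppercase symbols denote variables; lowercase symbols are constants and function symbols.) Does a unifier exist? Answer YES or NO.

NO

Decompose mk/2: mk(S, q(S)) ≐ mk(unit, X1),  h(unit) ≐ h(m).
Decompose mk/2: S ≐ unit,  q(S) ≐ X1.
Bind S := unit; substituting into the one remaining equation that mentions S gives: q(unit) ≐ X1.
Bind X1 := q(unit); no other remaining equation mentions X1.
Decompose h/1: unit ≐ m.
Clash: constants unit and m differ; no unifier exists.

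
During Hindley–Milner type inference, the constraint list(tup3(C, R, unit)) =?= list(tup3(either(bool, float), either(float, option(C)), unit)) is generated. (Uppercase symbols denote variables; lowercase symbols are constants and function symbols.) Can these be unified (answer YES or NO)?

Decompose list/1: tup3(C, R, unit) =?= tup3(either(bool, float), either(float, option(C)), unit).
Decompose tup3/3: C =?= either(bool, float),  R =?= either(float, option(C)),  unit =?= unit.
Bind C := either(bool, float); substituting into the one remaining equation that mentions C gives: R =?= either(float, option(either(bool, float))).
Bind R := either(float, option(either(bool, float))); no other remaining equation mentions R.
Delete trivial equation unit =?= unit.
No equations remain and no clash or occurs-check failure arose, so a unifier exists.

YES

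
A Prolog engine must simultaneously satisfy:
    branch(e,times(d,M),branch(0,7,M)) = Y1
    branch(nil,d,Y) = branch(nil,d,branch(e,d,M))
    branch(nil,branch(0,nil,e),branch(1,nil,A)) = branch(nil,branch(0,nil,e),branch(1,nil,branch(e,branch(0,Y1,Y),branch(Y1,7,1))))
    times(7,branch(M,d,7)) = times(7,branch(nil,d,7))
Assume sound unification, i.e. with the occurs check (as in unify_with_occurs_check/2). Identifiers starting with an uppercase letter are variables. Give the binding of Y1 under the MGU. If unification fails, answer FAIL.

branch(e,times(d,nil),branch(0,7,nil))

Bind Y1 := branch(e,times(d,M),branch(0,7,M)); substituting into the one remaining equation that mentions Y1 gives: branch(nil,branch(0,nil,e),branch(1,nil,A)) = branch(nil,branch(0,nil,e),branch(1,nil,branch(e,branch(0,branch(e,times(d,M),branch(0,7,M)),Y),branch(branch(e,times(d,M),branch(0,7,M)),7,1)))).
Decompose branch/3: nil = nil,  d = d,  Y = branch(e,d,M).
Delete trivial equation nil = nil.
Delete trivial equation d = d.
Bind Y := branch(e,d,M); substituting into the one remaining equation that mentions Y gives: branch(nil,branch(0,nil,e),branch(1,nil,A)) = branch(nil,branch(0,nil,e),branch(1,nil,branch(e,branch(0,branch(e,times(d,M),branch(0,7,M)),branch(e,d,M)),branch(branch(e,times(d,M),branch(0,7,M)),7,1)))).
Decompose branch/3: nil = nil,  branch(0,nil,e) = branch(0,nil,e),  branch(1,nil,A) = branch(1,nil,branch(e,branch(0,branch(e,times(d,M),branch(0,7,M)),branch(e,d,M)),branch(branch(e,times(d,M),branch(0,7,M)),7,1))).
Delete trivial equation nil = nil.
Delete trivial equation branch(0,nil,e) = branch(0,nil,e).
Decompose branch/3: 1 = 1,  nil = nil,  A = branch(e,branch(0,branch(e,times(d,M),branch(0,7,M)),branch(e,d,M)),branch(branch(e,times(d,M),branch(0,7,M)),7,1)).
Delete trivial equation 1 = 1.
Delete trivial equation nil = nil.
Bind A := branch(e,branch(0,branch(e,times(d,M),branch(0,7,M)),branch(e,d,M)),branch(branch(e,times(d,M),branch(0,7,M)),7,1)); no other remaining equation mentions A.
Decompose times/2: 7 = 7,  branch(M,d,7) = branch(nil,d,7).
Delete trivial equation 7 = 7.
Decompose branch/3: M = nil,  d = d,  7 = 7.
Bind M := nil; no other remaining equation mentions M. Substituting into the earlier bindings gives Y1 := branch(e,times(d,nil),branch(0,7,nil)), Y := branch(e,d,nil), A := branch(e,branch(0,branch(e,times(d,nil),branch(0,7,nil)),branch(e,d,nil)),branch(branch(e,times(d,nil),branch(0,7,nil)),7,1)).
Delete trivial equation d = d.
Delete trivial equation 7 = 7.
MGU = { Y1 -> branch(e,times(d,nil),branch(0,7,nil)), Y -> branch(e,d,nil), A -> branch(e,branch(0,branch(e,times(d,nil),branch(0,7,nil)),branch(e,d,nil)),branch(branch(e,times(d,nil),branch(0,7,nil)),7,1)), M -> nil }, so Y1 -> branch(e,times(d,nil),branch(0,7,nil)).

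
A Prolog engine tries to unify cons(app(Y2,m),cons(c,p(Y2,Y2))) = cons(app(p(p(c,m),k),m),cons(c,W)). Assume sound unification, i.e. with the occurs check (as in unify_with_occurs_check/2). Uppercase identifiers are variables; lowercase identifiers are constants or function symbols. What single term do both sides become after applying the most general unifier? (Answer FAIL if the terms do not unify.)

Decompose cons/2: app(Y2,m) = app(p(p(c,m),k),m),  cons(c,p(Y2,Y2)) = cons(c,W).
Decompose app/2: Y2 = p(p(c,m),k),  m = m.
Bind Y2 := p(p(c,m),k); substituting into the one remaining equation that mentions Y2 gives: cons(c,p(p(p(c,m),k),p(p(c,m),k))) = cons(c,W).
Delete trivial equation m = m.
Decompose cons/2: c = c,  p(p(p(c,m),k),p(p(c,m),k)) = W.
Delete trivial equation c = c.
Bind W := p(p(p(c,m),k),p(p(c,m),k)).
Applying the MGU to either side gives cons(app(p(p(c,m),k),m),cons(c,p(p(p(c,m),k),p(p(c,m),k)))).

cons(app(p(p(c,m),k),m),cons(c,p(p(p(c,m),k),p(p(c,m),k))))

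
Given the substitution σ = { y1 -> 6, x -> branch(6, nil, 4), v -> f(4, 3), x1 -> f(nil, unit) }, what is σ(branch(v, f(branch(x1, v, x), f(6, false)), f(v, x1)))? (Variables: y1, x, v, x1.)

Replace each occurrence of x with branch(6, nil, 4).
Replace each occurrence of v with f(4, 3).
Replace each occurrence of x1 with f(nil, unit).
Result: branch(f(4, 3), f(branch(f(nil, unit), f(4, 3), branch(6, nil, 4)), f(6, false)), f(f(4, 3), f(nil, unit))).

branch(f(4, 3), f(branch(f(nil, unit), f(4, 3), branch(6, nil, 4)), f(6, false)), f(f(4, 3), f(nil, unit)))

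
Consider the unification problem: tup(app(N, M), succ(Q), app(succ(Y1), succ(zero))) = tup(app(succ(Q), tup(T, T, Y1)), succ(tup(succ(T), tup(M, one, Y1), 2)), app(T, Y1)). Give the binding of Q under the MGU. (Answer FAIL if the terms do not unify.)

Decompose tup/3: app(N, M) = app(succ(Q), tup(T, T, Y1)),  succ(Q) = succ(tup(succ(T), tup(M, one, Y1), 2)),  app(succ(Y1), succ(zero)) = app(T, Y1).
Decompose app/2: N = succ(Q),  M = tup(T, T, Y1).
Bind N := succ(Q); no other remaining equation mentions N.
Bind M := tup(T, T, Y1); substituting into the one remaining equation that mentions M gives: succ(Q) = succ(tup(succ(T), tup(tup(T, T, Y1), one, Y1), 2)).
Decompose succ/1: Q = tup(succ(T), tup(tup(T, T, Y1), one, Y1), 2).
Bind Q := tup(succ(T), tup(tup(T, T, Y1), one, Y1), 2); no other remaining equation mentions Q. Substituting into the earlier binding gives N := succ(tup(succ(T), tup(tup(T, T, Y1), one, Y1), 2)).
Decompose app/2: succ(Y1) = T,  succ(zero) = Y1.
Bind T := succ(Y1); no other remaining equation mentions T. Substituting into the earlier bindings gives N := succ(tup(succ(succ(Y1)), tup(tup(succ(Y1), succ(Y1), Y1), one, Y1), 2)), M := tup(succ(Y1), succ(Y1), Y1), Q := tup(succ(succ(Y1)), tup(tup(succ(Y1), succ(Y1), Y1), one, Y1), 2).
Bind Y1 := succ(zero). Substituting into the earlier bindings gives N := succ(tup(succ(succ(succ(zero))), tup(tup(succ(succ(zero)), succ(succ(zero)), succ(zero)), one, succ(zero)), 2)), M := tup(succ(succ(zero)), succ(succ(zero)), succ(zero)), Q := tup(succ(succ(succ(zero))), tup(tup(succ(succ(zero)), succ(succ(zero)), succ(zero)), one, succ(zero)), 2), T := succ(succ(zero)).
MGU = { N := succ(tup(succ(succ(succ(zero))), tup(tup(succ(succ(zero)), succ(succ(zero)), succ(zero)), one, succ(zero)), 2)), M := tup(succ(succ(zero)), succ(succ(zero)), succ(zero)), Q := tup(succ(succ(succ(zero))), tup(tup(succ(succ(zero)), succ(succ(zero)), succ(zero)), one, succ(zero)), 2), T := succ(succ(zero)), Y1 := succ(zero) }, so Q := tup(succ(succ(succ(zero))), tup(tup(succ(succ(zero)), succ(succ(zero)), succ(zero)), one, succ(zero)), 2).

tup(succ(succ(succ(zero))), tup(tup(succ(succ(zero)), succ(succ(zero)), succ(zero)), one, succ(zero)), 2)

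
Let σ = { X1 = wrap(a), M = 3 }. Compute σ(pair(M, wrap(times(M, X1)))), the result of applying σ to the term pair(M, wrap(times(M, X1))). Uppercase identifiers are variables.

Replace each occurrence of X1 with wrap(a).
Replace each occurrence of M with 3.
Result: pair(3, wrap(times(3, wrap(a)))).

pair(3, wrap(times(3, wrap(a))))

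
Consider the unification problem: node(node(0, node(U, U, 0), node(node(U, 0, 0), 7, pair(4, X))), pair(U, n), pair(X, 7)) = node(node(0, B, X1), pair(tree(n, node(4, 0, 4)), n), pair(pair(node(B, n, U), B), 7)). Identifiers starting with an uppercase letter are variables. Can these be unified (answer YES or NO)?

Decompose node/3: node(0, node(U, U, 0), node(node(U, 0, 0), 7, pair(4, X))) = node(0, B, X1),  pair(U, n) = pair(tree(n, node(4, 0, 4)), n),  pair(X, 7) = pair(pair(node(B, n, U), B), 7).
Decompose node/3: 0 = 0,  node(U, U, 0) = B,  node(node(U, 0, 0), 7, pair(4, X)) = X1.
Delete trivial equation 0 = 0.
Bind B := node(U, U, 0); substituting into the one remaining equation that mentions B gives: pair(X, 7) = pair(pair(node(node(U, U, 0), n, U), node(U, U, 0)), 7).
Bind X1 := node(node(U, 0, 0), 7, pair(4, X)); no other remaining equation mentions X1.
Decompose pair/2: U = tree(n, node(4, 0, 4)),  n = n.
Bind U := tree(n, node(4, 0, 4)); substituting into the one remaining equation that mentions U gives: pair(X, 7) = pair(pair(node(node(tree(n, node(4, 0, 4)), tree(n, node(4, 0, 4)), 0), n, tree(n, node(4, 0, 4))), node(tree(n, node(4, 0, 4)), tree(n, node(4, 0, 4)), 0)), 7). Substituting into the earlier bindings gives B := node(tree(n, node(4, 0, 4)), tree(n, node(4, 0, 4)), 0), X1 := node(node(tree(n, node(4, 0, 4)), 0, 0), 7, pair(4, X)).
Delete trivial equation n = n.
Decompose pair/2: X = pair(node(node(tree(n, node(4, 0, 4)), tree(n, node(4, 0, 4)), 0), n, tree(n, node(4, 0, 4))), node(tree(n, node(4, 0, 4)), tree(n, node(4, 0, 4)), 0)),  7 = 7.
Bind X := pair(node(node(tree(n, node(4, 0, 4)), tree(n, node(4, 0, 4)), 0), n, tree(n, node(4, 0, 4))), node(tree(n, node(4, 0, 4)), tree(n, node(4, 0, 4)), 0)); no other remaining equation mentions X. Substituting into the earlier binding gives X1 := node(node(tree(n, node(4, 0, 4)), 0, 0), 7, pair(4, pair(node(node(tree(n, node(4, 0, 4)), tree(n, node(4, 0, 4)), 0), n, tree(n, node(4, 0, 4))), node(tree(n, node(4, 0, 4)), tree(n, node(4, 0, 4)), 0)))).
Delete trivial equation 7 = 7.
No equations remain and no clash or occurs-check failure arose, so a unifier exists.

YES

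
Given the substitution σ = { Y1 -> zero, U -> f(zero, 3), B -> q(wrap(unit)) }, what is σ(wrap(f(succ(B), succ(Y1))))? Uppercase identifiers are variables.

wrap(f(succ(q(wrap(unit))), succ(zero)))

Replace each occurrence of Y1 with zero.
Replace each occurrence of B with q(wrap(unit)).
Result: wrap(f(succ(q(wrap(unit))), succ(zero))).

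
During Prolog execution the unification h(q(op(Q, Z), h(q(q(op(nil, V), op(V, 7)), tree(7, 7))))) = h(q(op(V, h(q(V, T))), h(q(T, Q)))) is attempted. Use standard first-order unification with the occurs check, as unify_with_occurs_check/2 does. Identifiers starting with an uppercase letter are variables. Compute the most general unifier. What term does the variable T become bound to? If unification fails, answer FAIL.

q(op(nil, tree(7, 7)), op(tree(7, 7), 7))

Decompose h/1: q(op(Q, Z), h(q(q(op(nil, V), op(V, 7)), tree(7, 7)))) = q(op(V, h(q(V, T))), h(q(T, Q))).
Decompose q/2: op(Q, Z) = op(V, h(q(V, T))),  h(q(q(op(nil, V), op(V, 7)), tree(7, 7))) = h(q(T, Q)).
Decompose op/2: Q = V,  Z = h(q(V, T)).
Bind Q := V; substituting into the one remaining equation that mentions Q gives: h(q(q(op(nil, V), op(V, 7)), tree(7, 7))) = h(q(T, V)).
Bind Z := h(q(V, T)); no other remaining equation mentions Z.
Decompose h/1: q(q(op(nil, V), op(V, 7)), tree(7, 7)) = q(T, V).
Decompose q/2: q(op(nil, V), op(V, 7)) = T,  tree(7, 7) = V.
Bind T := q(op(nil, V), op(V, 7)); no other remaining equation mentions T. Substituting into the earlier binding gives Z := h(q(V, q(op(nil, V), op(V, 7)))).
Bind V := tree(7, 7). Substituting into the earlier bindings gives Q := tree(7, 7), Z := h(q(tree(7, 7), q(op(nil, tree(7, 7)), op(tree(7, 7), 7)))), T := q(op(nil, tree(7, 7)), op(tree(7, 7), 7)).
MGU = { Q ↦ tree(7, 7), Z ↦ h(q(tree(7, 7), q(op(nil, tree(7, 7)), op(tree(7, 7), 7)))), T ↦ q(op(nil, tree(7, 7)), op(tree(7, 7), 7)), V ↦ tree(7, 7) }, so T ↦ q(op(nil, tree(7, 7)), op(tree(7, 7), 7)).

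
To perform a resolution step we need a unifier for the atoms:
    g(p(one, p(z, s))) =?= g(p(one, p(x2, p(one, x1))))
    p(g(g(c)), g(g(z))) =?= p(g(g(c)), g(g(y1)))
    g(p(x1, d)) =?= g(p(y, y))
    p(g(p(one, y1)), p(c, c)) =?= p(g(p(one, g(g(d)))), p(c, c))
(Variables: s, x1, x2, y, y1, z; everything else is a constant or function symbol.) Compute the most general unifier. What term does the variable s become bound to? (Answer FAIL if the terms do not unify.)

p(one, d)

Decompose g/1: p(one, p(z, s)) =?= p(one, p(x2, p(one, x1))).
Decompose p/2: one =?= one,  p(z, s) =?= p(x2, p(one, x1)).
Delete trivial equation one =?= one.
Decompose p/2: z =?= x2,  s =?= p(one, x1).
Bind z := x2; substituting into the one remaining equation that mentions z gives: p(g(g(c)), g(g(x2))) =?= p(g(g(c)), g(g(y1))).
Bind s := p(one, x1); no other remaining equation mentions s.
Decompose p/2: g(g(c)) =?= g(g(c)),  g(g(x2)) =?= g(g(y1)).
Delete trivial equation g(g(c)) =?= g(g(c)).
Decompose g/1: g(x2) =?= g(y1).
Decompose g/1: x2 =?= y1.
Bind x2 := y1; no other remaining equation mentions x2. Substituting into the earlier binding gives z := y1.
Decompose g/1: p(x1, d) =?= p(y, y).
Decompose p/2: x1 =?= y,  d =?= y.
Bind x1 := y; no other remaining equation mentions x1. Substituting into the earlier binding gives s := p(one, y).
Bind y := d; no other remaining equation mentions y. Substituting into the earlier bindings gives s := p(one, d), x1 := d.
Decompose p/2: g(p(one, y1)) =?= g(p(one, g(g(d)))),  p(c, c) =?= p(c, c).
Decompose g/1: p(one, y1) =?= p(one, g(g(d))).
Decompose p/2: one =?= one,  y1 =?= g(g(d)).
Delete trivial equation one =?= one.
Bind y1 := g(g(d)); no other remaining equation mentions y1. Substituting into the earlier bindings gives z := g(g(d)), x2 := g(g(d)).
Delete trivial equation p(c, c) =?= p(c, c).
MGU = { z := g(g(d)), s := p(one, d), x2 := g(g(d)), x1 := d, y := d, y1 := g(g(d)) }, so s := p(one, d).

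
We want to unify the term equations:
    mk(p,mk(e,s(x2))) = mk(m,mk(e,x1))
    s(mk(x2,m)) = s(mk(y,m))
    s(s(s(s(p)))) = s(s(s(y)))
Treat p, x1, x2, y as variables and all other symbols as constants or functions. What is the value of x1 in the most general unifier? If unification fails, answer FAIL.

Decompose mk/2: p = m,  mk(e,s(x2)) = mk(e,x1).
Bind p := m; substituting into the one remaining equation that mentions p gives: s(s(s(s(m)))) = s(s(s(y))).
Decompose mk/2: e = e,  s(x2) = x1.
Delete trivial equation e = e.
Bind x1 := s(x2); no other remaining equation mentions x1.
Decompose s/1: mk(x2,m) = mk(y,m).
Decompose mk/2: x2 = y,  m = m.
Bind x2 := y; no other remaining equation mentions x2. Substituting into the earlier binding gives x1 := s(y).
Delete trivial equation m = m.
Decompose s/1: s(s(s(m))) = s(s(y)).
Decompose s/1: s(s(m)) = s(y).
Decompose s/1: s(m) = y.
Bind y := s(m). Substituting into the earlier bindings gives x1 := s(s(m)), x2 := s(m).
MGU = { p := m, x1 := s(s(m)), x2 := s(m), y := s(m) }, so x1 := s(s(m)).

s(s(m))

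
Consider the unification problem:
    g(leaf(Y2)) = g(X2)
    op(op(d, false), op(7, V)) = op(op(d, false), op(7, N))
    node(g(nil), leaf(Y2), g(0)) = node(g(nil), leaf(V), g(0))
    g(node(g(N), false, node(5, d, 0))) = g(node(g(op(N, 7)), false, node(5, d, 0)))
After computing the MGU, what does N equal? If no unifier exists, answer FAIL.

FAIL

Decompose g/1: leaf(Y2) = X2.
Bind X2 := leaf(Y2); no other remaining equation mentions X2.
Decompose op/2: op(d, false) = op(d, false),  op(7, V) = op(7, N).
Delete trivial equation op(d, false) = op(d, false).
Decompose op/2: 7 = 7,  V = N.
Delete trivial equation 7 = 7.
Bind V := N; substituting into the one remaining equation that mentions V gives: node(g(nil), leaf(Y2), g(0)) = node(g(nil), leaf(N), g(0)).
Decompose node/3: g(nil) = g(nil),  leaf(Y2) = leaf(N),  g(0) = g(0).
Delete trivial equation g(nil) = g(nil).
Decompose leaf/1: Y2 = N.
Bind Y2 := N; no other remaining equation mentions Y2. Substituting into the earlier binding gives X2 := leaf(N).
Delete trivial equation g(0) = g(0).
Decompose g/1: node(g(N), false, node(5, d, 0)) = node(g(op(N, 7)), false, node(5, d, 0)).
Decompose node/3: g(N) = g(op(N, 7)),  false = false,  node(5, d, 0) = node(5, d, 0).
Decompose g/1: N = op(N, 7).
Occurs check fails: N occurs in op(N, 7); the equation N = op(N, 7) has no finite solution.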